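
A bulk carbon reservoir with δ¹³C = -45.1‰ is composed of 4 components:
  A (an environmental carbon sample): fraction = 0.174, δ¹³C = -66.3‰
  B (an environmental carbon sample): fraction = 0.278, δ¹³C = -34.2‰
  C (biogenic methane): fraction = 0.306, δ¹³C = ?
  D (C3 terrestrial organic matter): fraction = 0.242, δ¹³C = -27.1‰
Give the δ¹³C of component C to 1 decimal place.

-57.2‰

Isotope mass balance: δ_bulk = Σ fᵢ·δᵢ.
-45.1 = 0.174×(-66.3) + 0.278×(-34.2) + 0.306×δ_C + 0.242×(-27.1)
0.306·δ_C = -45.1 − (-27.602) = -17.498
δ_C = -17.498 / 0.306 = -57.18‰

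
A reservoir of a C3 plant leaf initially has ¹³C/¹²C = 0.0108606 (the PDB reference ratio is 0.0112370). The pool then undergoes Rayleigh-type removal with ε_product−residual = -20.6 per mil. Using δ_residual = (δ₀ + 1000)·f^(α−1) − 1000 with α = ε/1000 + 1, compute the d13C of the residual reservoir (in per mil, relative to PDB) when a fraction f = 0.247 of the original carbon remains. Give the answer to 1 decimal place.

-5.3 per mil

δ₀ = (0.0108606/0.0112370 − 1)×1000 = (0.966504 − 1)×1000 = -33.496 per mil
α − 1 = ε/1000 = -0.0206
f^(α−1) = 0.247^(-0.0206) = 1.029225
δ_res = (-33.496 + 1000) × 1.029225 − 1000 = 994.750 − 1000 = -5.25 per mil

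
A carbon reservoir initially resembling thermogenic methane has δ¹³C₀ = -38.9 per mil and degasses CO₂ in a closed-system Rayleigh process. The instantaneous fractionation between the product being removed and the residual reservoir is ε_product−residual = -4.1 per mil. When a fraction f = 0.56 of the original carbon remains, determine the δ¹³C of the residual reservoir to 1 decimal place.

Rayleigh residual: δ_res = (δ₀ + 1000)·f^(α−1) − 1000
α = ε/1000 + 1 = 0.99590, so α − 1 = -0.00410
f^(α−1) = 0.56^(-0.00410) = 1.002380
δ_res = (-38.9 + 1000) × 1.002380 − 1000 = 963.387 − 1000 = -36.61 per mil

-36.6 per mil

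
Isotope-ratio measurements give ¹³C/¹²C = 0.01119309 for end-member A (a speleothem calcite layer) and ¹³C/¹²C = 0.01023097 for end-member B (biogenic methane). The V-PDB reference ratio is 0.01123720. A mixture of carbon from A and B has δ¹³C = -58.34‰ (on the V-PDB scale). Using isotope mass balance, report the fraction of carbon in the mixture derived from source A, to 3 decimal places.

δ_A = (0.01119309/0.01123720 − 1)×1000 = (0.996075 − 1)×1000 = -3.925‰
δ_B = (0.01023097/0.01123720 − 1)×1000 = (0.910455 − 1)×1000 = -89.545‰
f_A = (δ_mix − δ_B)/(δ_A − δ_B) = (-58.34 − (-89.545))/(-3.925 − (-89.545))
f_A = 31.205 / 85.619 = 0.3645

0.364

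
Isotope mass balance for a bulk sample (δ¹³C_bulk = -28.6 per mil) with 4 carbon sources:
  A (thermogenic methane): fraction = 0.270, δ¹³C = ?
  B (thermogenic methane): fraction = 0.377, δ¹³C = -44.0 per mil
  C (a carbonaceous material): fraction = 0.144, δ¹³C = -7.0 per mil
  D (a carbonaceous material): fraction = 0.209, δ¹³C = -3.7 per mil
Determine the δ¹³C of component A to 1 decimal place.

Isotope mass balance: δ_bulk = Σ fᵢ·δᵢ.
-28.6 = 0.270×δ_A + 0.377×(-44.0) + 0.144×(-7.0) + 0.209×(-3.7)
0.270·δ_A = -28.6 − (-18.369) = -10.231
δ_A = -10.231 / 0.270 = -37.89 per mil

-37.9 per mil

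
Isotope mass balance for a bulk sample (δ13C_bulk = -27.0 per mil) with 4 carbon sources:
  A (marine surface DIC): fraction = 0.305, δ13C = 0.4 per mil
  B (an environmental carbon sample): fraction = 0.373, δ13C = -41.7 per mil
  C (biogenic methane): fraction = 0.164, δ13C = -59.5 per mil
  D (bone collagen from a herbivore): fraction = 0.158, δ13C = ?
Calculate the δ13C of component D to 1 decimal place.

-11.5 per mil

Isotope mass balance: δ_bulk = Σ fᵢ·δᵢ.
-27.0 = 0.305×(0.4) + 0.373×(-41.7) + 0.164×(-59.5) + 0.158×δ_D
0.158·δ_D = -27.0 − (-25.190) = -1.810
δ_D = -1.810 / 0.158 = -11.46 per mil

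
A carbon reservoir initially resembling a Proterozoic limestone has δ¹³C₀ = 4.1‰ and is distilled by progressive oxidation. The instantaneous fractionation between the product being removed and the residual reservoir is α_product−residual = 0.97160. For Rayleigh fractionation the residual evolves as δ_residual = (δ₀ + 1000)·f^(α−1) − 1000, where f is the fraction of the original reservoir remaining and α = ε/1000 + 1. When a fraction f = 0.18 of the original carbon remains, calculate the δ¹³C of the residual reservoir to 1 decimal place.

Rayleigh residual: δ_res = (δ₀ + 1000)·f^(α−1) − 1000
α − 1 = -0.02840
f^(α−1) = 0.18^(-0.02840) = 1.049906
δ_res = (4.1 + 1000) × 1.049906 − 1000 = 1054.210 − 1000 = 54.21‰

54.2‰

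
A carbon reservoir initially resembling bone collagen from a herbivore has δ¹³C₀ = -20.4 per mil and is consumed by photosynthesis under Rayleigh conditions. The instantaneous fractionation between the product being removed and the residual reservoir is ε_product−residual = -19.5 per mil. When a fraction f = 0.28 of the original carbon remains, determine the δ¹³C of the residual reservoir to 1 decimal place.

4.2 per mil

Rayleigh residual: δ_res = (δ₀ + 1000)·f^(α−1) − 1000
α = ε/1000 + 1 = 0.98050, so α − 1 = -0.01950
f^(α−1) = 0.28^(-0.01950) = 1.025133
δ_res = (-20.4 + 1000) × 1.025133 − 1000 = 1004.221 − 1000 = 4.22 per mil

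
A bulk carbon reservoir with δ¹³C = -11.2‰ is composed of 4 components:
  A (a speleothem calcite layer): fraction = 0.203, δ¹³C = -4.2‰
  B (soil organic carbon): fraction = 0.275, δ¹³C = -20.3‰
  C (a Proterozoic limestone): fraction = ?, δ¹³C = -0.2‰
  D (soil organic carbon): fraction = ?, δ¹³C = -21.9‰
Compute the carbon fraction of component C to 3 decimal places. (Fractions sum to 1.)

Let f_C and f_D be the unknown fractions; fractions sum to 1 so f_C + f_D = 0.522.
Mass balance: Σ fᵢ·δᵢ = δ_bulk ⇒ f_C·(-0.2) + f_D·(-21.9) = -11.2 − (-6.435) = -4.765
Substitute f_D = 0.522 − f_C:
f_C·(-0.2 − -21.9) = -4.765 − 0.522×(-21.9) = 6.667
f_C = 6.667 / 21.7 = 0.3072

0.307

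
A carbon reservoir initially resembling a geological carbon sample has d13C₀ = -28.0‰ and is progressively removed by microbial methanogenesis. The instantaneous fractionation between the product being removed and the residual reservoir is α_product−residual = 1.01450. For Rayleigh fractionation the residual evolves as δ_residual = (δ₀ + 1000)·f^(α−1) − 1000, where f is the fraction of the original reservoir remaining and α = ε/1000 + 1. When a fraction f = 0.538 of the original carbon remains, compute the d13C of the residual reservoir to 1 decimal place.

-36.7‰

Rayleigh residual: δ_res = (δ₀ + 1000)·f^(α−1) − 1000
α − 1 = 0.01450
f^(α−1) = 0.538^(0.01450) = 0.991052
δ_res = (-28.0 + 1000) × 0.991052 − 1000 = 963.302 − 1000 = -36.70‰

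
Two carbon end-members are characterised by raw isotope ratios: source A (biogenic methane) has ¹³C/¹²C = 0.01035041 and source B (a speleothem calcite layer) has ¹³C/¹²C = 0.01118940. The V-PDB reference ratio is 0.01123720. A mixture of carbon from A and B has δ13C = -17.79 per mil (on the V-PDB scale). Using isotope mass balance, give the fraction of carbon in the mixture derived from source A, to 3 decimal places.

0.181

δ_A = (0.01035041/0.01123720 − 1)×1000 = (0.921084 − 1)×1000 = -78.916 per mil
δ_B = (0.01118940/0.01123720 − 1)×1000 = (0.995746 − 1)×1000 = -4.254 per mil
f_A = (δ_mix − δ_B)/(δ_A − δ_B) = (-17.79 − (-4.254))/(-78.916 − (-4.254))
f_A = -13.536 / -74.662 = 0.1813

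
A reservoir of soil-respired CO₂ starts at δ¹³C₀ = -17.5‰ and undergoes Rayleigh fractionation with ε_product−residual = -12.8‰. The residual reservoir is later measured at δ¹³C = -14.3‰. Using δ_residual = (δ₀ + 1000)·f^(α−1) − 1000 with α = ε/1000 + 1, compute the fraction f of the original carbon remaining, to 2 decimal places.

α − 1 = ε/1000 = -0.0128
(δ_res + 1000)/(δ₀ + 1000) = (-14.3 + 1000)/(-17.5 + 1000) = 985.7/982.5 = 1.003257
f = 1.003257^(1/-0.0128) = exp(ln(1.003257)/-0.0128) = exp(0.00325/-0.0128)
f = exp(-0.2540) = 0.7757

0.78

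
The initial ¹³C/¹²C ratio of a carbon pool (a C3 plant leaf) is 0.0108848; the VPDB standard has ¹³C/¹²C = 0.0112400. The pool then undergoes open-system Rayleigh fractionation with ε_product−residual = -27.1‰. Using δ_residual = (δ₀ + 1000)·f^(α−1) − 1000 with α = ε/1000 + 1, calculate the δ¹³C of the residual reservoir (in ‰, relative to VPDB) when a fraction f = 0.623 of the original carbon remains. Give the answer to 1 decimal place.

δ₀ = (0.0108848/0.0112400 − 1)×1000 = (0.968399 − 1)×1000 = -31.601‰
α − 1 = ε/1000 = -0.0271
f^(α−1) = 0.623^(-0.0271) = 1.012907
δ_res = (-31.601 + 1000) × 1.012907 − 1000 = 980.897 − 1000 = -19.10‰

-19.1‰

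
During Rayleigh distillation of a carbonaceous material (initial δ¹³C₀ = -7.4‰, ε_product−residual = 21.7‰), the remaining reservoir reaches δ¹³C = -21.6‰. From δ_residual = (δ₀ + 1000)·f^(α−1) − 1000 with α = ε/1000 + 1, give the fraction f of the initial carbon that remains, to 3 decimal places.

α − 1 = ε/1000 = 0.0217
(δ_res + 1000)/(δ₀ + 1000) = (-21.6 + 1000)/(-7.4 + 1000) = 978.4/992.6 = 0.985694
f = 0.985694^(1/0.0217) = exp(ln(0.985694)/0.0217) = exp(-0.01441/0.0217)
f = exp(-0.6640) = 0.5148

0.515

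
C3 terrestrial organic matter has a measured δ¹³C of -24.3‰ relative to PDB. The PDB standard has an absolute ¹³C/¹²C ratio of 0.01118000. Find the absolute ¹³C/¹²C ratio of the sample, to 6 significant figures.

R_sample = R_standard × (δ¹³C/1000 + 1)
R_sample = 0.01118000 × (-24.3/1000 + 1) = 0.01118000 × 0.975700
R_sample = 0.0109083

0.0109083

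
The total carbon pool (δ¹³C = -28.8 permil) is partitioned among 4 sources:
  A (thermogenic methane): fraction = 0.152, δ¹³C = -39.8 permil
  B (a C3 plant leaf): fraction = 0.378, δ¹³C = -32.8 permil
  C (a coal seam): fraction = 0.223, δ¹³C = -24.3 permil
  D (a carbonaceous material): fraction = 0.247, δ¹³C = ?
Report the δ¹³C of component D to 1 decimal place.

-20.0 permil

Isotope mass balance: δ_bulk = Σ fᵢ·δᵢ.
-28.8 = 0.152×(-39.8) + 0.378×(-32.8) + 0.223×(-24.3) + 0.247×δ_D
0.247·δ_D = -28.8 − (-23.867) = -4.933
δ_D = -4.933 / 0.247 = -19.97 permil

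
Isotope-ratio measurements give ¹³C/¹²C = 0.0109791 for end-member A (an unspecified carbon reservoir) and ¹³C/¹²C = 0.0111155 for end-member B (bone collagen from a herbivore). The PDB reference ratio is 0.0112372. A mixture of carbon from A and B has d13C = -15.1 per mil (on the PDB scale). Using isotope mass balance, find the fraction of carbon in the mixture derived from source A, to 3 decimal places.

δ_A = (0.0109791/0.0112372 − 1)×1000 = (0.977032 − 1)×1000 = -22.968 per mil
δ_B = (0.0111155/0.0112372 − 1)×1000 = (0.989170 − 1)×1000 = -10.830 per mil
f_A = (δ_mix − δ_B)/(δ_A − δ_B) = (-15.1 − (-10.830))/(-22.968 − (-10.830))
f_A = -4.270 / -12.138 = 0.3518

0.352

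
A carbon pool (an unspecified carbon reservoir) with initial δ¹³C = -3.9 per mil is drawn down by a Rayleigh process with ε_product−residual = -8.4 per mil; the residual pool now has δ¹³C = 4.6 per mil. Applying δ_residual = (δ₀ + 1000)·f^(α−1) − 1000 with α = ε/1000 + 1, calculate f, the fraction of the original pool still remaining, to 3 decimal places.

0.364

α − 1 = ε/1000 = -0.0084
(δ_res + 1000)/(δ₀ + 1000) = (4.6 + 1000)/(-3.9 + 1000) = 1004.6/996.1 = 1.008533
f = 1.008533^(1/-0.0084) = exp(ln(1.008533)/-0.0084) = exp(0.00850/-0.0084)
f = exp(-1.0116) = 0.3637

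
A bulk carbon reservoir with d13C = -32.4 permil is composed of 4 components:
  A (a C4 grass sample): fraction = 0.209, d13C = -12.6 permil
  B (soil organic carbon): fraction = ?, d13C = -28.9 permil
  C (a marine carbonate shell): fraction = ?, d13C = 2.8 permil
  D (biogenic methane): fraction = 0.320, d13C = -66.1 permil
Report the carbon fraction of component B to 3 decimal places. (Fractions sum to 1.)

Let f_B and f_C be the unknown fractions; fractions sum to 1 so f_B + f_C = 0.471.
Mass balance: Σ fᵢ·δᵢ = δ_bulk ⇒ f_B·(-28.9) + f_C·(2.8) = -32.4 − (-23.785) = -8.615
Substitute f_C = 0.471 − f_B:
f_B·(-28.9 − 2.8) = -8.615 − 0.471×(2.8) = -9.933
f_B = -9.933 / -31.7 = 0.3134

0.313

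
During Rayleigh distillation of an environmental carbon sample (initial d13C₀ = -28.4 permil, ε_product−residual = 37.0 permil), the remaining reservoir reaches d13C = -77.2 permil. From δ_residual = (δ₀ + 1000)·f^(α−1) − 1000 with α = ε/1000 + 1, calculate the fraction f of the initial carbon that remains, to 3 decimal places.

0.248

α − 1 = ε/1000 = 0.0370
(δ_res + 1000)/(δ₀ + 1000) = (-77.2 + 1000)/(-28.4 + 1000) = 922.8/971.6 = 0.949774
f = 0.949774^(1/0.0370) = exp(ln(0.949774)/0.0370) = exp(-0.05153/0.0370)
f = exp(-1.3927) = 0.2484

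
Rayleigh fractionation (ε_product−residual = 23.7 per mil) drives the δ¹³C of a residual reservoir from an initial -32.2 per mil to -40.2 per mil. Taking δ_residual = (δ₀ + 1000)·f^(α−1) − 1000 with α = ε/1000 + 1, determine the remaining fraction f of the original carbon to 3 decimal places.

α − 1 = ε/1000 = 0.0237
(δ_res + 1000)/(δ₀ + 1000) = (-40.2 + 1000)/(-32.2 + 1000) = 959.8/967.8 = 0.991734
f = 0.991734^(1/0.0237) = exp(ln(0.991734)/0.0237) = exp(-0.00830/0.0237)
f = exp(-0.3502) = 0.7045

0.705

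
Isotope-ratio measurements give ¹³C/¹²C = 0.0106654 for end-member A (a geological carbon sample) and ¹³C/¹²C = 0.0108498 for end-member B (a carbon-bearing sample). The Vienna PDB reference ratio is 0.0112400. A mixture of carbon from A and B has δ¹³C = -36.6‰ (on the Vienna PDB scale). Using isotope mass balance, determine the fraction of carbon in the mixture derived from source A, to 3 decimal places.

δ_A = (0.0106654/0.0112400 − 1)×1000 = (0.948879 − 1)×1000 = -51.121‰
δ_B = (0.0108498/0.0112400 − 1)×1000 = (0.965285 − 1)×1000 = -34.715‰
f_A = (δ_mix − δ_B)/(δ_A − δ_B) = (-36.6 − (-34.715))/(-51.121 − (-34.715))
f_A = -1.885 / -16.406 = 0.1149

0.115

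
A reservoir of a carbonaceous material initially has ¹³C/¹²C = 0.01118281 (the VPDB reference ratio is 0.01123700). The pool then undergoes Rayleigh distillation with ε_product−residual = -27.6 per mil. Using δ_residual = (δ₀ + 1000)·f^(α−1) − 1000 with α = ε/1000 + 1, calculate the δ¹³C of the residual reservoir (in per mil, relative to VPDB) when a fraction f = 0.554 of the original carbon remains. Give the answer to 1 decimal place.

11.5 per mil

δ₀ = (0.01118281/0.01123700 − 1)×1000 = (0.995178 − 1)×1000 = -4.822 per mil
α − 1 = ε/1000 = -0.0276
f^(α−1) = 0.554^(-0.0276) = 1.016434
δ_res = (-4.822 + 1000) × 1.016434 − 1000 = 1011.532 − 1000 = 11.53 per mil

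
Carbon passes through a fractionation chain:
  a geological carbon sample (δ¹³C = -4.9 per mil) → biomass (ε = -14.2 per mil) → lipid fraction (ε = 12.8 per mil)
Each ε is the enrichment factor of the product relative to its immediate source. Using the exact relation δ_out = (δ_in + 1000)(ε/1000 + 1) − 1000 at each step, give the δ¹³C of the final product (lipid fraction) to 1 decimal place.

-6.5 per mil

step 1: δ = (-4.90 + 1000)·(-14.2/1000 + 1) − 1000 = -19.03 per mil
step 2: δ = (-19.03 + 1000)·(12.8/1000 + 1) − 1000 = -6.47 per mil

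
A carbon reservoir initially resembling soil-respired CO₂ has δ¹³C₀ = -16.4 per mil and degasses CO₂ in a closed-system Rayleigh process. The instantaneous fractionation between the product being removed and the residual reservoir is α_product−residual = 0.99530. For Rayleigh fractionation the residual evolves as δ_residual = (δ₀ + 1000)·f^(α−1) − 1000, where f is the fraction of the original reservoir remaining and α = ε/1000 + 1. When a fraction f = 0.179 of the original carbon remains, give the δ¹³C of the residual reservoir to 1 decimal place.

Rayleigh residual: δ_res = (δ₀ + 1000)·f^(α−1) − 1000
α − 1 = -0.00470
f^(α−1) = 0.179^(-0.00470) = 1.008119
δ_res = (-16.4 + 1000) × 1.008119 − 1000 = 991.585 − 1000 = -8.41 per mil

-8.4 per mil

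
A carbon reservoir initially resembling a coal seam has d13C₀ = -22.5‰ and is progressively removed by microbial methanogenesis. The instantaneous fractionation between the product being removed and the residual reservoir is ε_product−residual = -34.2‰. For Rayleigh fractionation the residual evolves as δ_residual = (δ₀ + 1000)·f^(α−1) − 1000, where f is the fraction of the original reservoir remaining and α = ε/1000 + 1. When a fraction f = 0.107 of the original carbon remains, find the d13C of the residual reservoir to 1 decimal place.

55.1‰

Rayleigh residual: δ_res = (δ₀ + 1000)·f^(α−1) − 1000
α = ε/1000 + 1 = 0.96580, so α − 1 = -0.03420
f^(α−1) = 0.107^(-0.03420) = 1.079431
δ_res = (-22.5 + 1000) × 1.079431 − 1000 = 1055.144 − 1000 = 55.14‰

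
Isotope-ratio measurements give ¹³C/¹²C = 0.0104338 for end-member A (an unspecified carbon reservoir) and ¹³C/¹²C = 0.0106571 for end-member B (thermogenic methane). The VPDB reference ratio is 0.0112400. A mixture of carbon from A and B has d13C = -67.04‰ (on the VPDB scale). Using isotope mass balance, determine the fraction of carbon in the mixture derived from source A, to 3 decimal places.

0.764

δ_A = (0.0104338/0.0112400 − 1)×1000 = (0.928274 − 1)×1000 = -71.726‰
δ_B = (0.0106571/0.0112400 − 1)×1000 = (0.948141 − 1)×1000 = -51.859‰
f_A = (δ_mix − δ_B)/(δ_A − δ_B) = (-67.04 − (-51.859))/(-71.726 − (-51.859))
f_A = -15.181 / -19.867 = 0.7641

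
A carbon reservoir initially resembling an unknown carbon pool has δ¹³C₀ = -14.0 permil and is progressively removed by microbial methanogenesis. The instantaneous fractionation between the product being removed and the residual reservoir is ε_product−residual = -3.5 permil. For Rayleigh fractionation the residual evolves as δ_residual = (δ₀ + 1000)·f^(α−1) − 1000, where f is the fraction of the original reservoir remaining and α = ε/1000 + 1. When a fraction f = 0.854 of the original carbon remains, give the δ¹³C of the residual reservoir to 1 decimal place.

-13.5 permil

Rayleigh residual: δ_res = (δ₀ + 1000)·f^(α−1) − 1000
α = ε/1000 + 1 = 0.99650, so α − 1 = -0.00350
f^(α−1) = 0.854^(-0.00350) = 1.000553
δ_res = (-14.0 + 1000) × 1.000553 − 1000 = 986.545 − 1000 = -13.46 permil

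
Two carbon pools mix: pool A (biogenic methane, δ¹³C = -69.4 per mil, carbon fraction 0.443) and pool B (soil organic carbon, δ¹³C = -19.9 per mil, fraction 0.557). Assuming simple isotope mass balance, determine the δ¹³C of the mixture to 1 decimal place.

-41.8 per mil

δ_mix = f_A·δ_A + f_B·δ_B
δ_mix = 0.443 × (-69.4) + 0.557 × (-19.9)
δ_mix = -30.74 + -11.08 = -41.83 per mil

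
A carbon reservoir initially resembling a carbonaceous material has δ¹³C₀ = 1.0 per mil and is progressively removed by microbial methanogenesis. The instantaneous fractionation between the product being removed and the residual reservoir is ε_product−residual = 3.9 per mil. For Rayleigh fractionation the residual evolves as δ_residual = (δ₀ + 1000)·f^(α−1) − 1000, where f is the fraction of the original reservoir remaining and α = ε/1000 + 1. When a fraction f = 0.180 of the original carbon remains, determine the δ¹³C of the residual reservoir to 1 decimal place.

Rayleigh residual: δ_res = (δ₀ + 1000)·f^(α−1) − 1000
α = ε/1000 + 1 = 1.00390, so α − 1 = 0.00390
f^(α−1) = 0.180^(0.00390) = 0.993335
δ_res = (1.0 + 1000) × 0.993335 − 1000 = 994.328 − 1000 = -5.67 per mil

-5.7 per mil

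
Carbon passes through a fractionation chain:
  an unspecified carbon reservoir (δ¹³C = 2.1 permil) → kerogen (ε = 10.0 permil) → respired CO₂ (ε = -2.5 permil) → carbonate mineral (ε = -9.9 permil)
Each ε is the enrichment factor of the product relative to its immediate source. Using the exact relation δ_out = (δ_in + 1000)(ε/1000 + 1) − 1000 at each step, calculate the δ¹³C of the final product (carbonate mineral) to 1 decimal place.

-0.4 permil

step 1: δ = (2.10 + 1000)·(10.0/1000 + 1) − 1000 = 12.12 permil
step 2: δ = (12.12 + 1000)·(-2.5/1000 + 1) − 1000 = 9.59 permil
step 3: δ = (9.59 + 1000)·(-9.9/1000 + 1) − 1000 = -0.40 permil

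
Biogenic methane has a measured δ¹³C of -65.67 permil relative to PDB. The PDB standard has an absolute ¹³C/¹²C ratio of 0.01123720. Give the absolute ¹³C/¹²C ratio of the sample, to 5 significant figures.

0.010499

R_sample = R_standard × (δ¹³C/1000 + 1)
R_sample = 0.01123720 × (-65.67/1000 + 1) = 0.01123720 × 0.934330
R_sample = 0.0104993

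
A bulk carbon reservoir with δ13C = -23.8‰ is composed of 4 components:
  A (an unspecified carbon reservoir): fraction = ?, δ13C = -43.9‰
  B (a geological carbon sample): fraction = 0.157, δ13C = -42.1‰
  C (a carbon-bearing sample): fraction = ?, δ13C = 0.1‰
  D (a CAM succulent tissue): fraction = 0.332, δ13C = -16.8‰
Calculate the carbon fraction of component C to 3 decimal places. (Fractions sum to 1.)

0.246

Let f_C and f_A be the unknown fractions; fractions sum to 1 so f_C + f_A = 0.511.
Mass balance: Σ fᵢ·δᵢ = δ_bulk ⇒ f_C·(0.1) + f_A·(-43.9) = -23.8 − (-12.187) = -11.613
Substitute f_A = 0.511 − f_C:
f_C·(0.1 − -43.9) = -11.613 − 0.511×(-43.9) = 10.820
f_C = 10.820 / 44.0 = 0.2459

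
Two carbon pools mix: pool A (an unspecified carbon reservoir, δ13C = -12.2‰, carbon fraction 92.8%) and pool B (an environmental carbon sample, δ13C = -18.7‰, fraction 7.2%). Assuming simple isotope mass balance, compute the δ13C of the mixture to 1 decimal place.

-12.7‰

δ_mix = f_A·δ_A + f_B·δ_B
δ_mix = 0.928 × (-12.2) + 0.072 × (-18.7)
δ_mix = -11.32 + -1.35 = -12.67‰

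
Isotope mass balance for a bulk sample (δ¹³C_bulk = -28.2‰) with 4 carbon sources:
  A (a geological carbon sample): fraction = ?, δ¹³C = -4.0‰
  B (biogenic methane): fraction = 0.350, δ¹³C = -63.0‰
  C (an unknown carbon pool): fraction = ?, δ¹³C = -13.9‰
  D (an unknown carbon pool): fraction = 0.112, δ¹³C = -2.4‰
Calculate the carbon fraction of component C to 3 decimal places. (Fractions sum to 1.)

Let f_C and f_A be the unknown fractions; fractions sum to 1 so f_C + f_A = 0.538.
Mass balance: Σ fᵢ·δᵢ = δ_bulk ⇒ f_C·(-13.9) + f_A·(-4.0) = -28.2 − (-22.319) = -5.881
Substitute f_A = 0.538 − f_C:
f_C·(-13.9 − -4.0) = -5.881 − 0.538×(-4.0) = -3.729
f_C = -3.729 / -9.9 = 0.3767

0.377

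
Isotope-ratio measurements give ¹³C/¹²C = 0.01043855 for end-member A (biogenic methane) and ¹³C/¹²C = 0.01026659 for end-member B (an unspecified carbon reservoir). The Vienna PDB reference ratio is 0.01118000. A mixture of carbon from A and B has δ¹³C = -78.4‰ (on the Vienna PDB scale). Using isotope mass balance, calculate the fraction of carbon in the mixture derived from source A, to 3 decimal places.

δ_A = (0.01043855/0.01118000 − 1)×1000 = (0.933681 − 1)×1000 = -66.319‰
δ_B = (0.01026659/0.01118000 − 1)×1000 = (0.918300 − 1)×1000 = -81.700‰
f_A = (δ_mix − δ_B)/(δ_A − δ_B) = (-78.4 − (-81.700))/(-66.319 − (-81.700))
f_A = 3.300 / 15.381 = 0.2146

0.215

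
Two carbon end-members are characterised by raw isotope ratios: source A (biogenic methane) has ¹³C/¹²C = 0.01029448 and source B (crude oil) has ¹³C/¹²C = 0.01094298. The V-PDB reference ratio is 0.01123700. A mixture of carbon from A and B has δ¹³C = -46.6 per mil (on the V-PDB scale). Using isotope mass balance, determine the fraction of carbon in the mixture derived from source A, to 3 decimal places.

0.354

δ_A = (0.01029448/0.01123700 − 1)×1000 = (0.916124 − 1)×1000 = -83.876 per mil
δ_B = (0.01094298/0.01123700 − 1)×1000 = (0.973835 − 1)×1000 = -26.165 per mil
f_A = (δ_mix − δ_B)/(δ_A − δ_B) = (-46.6 − (-26.165))/(-83.876 − (-26.165))
f_A = -20.435 / -57.711 = 0.3541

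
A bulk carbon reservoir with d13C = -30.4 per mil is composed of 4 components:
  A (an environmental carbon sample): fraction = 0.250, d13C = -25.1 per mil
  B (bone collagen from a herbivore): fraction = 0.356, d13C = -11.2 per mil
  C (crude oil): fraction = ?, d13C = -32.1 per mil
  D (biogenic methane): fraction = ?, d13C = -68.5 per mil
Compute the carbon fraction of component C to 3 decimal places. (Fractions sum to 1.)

0.188

Let f_C and f_D be the unknown fractions; fractions sum to 1 so f_C + f_D = 0.394.
Mass balance: Σ fᵢ·δᵢ = δ_bulk ⇒ f_C·(-32.1) + f_D·(-68.5) = -30.4 − (-10.262) = -20.138
Substitute f_D = 0.394 − f_C:
f_C·(-32.1 − -68.5) = -20.138 − 0.394×(-68.5) = 6.851
f_C = 6.851 / 36.4 = 0.1882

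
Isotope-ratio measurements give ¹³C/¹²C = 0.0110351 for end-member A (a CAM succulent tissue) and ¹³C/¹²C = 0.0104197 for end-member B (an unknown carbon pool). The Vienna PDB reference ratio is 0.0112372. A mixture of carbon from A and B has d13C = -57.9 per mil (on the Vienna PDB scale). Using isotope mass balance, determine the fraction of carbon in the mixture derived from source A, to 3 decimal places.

0.271

δ_A = (0.0110351/0.0112372 − 1)×1000 = (0.982015 − 1)×1000 = -17.985 per mil
δ_B = (0.0104197/0.0112372 − 1)×1000 = (0.927251 − 1)×1000 = -72.749 per mil
f_A = (δ_mix − δ_B)/(δ_A − δ_B) = (-57.9 − (-72.749))/(-17.985 − (-72.749))
f_A = 14.849 / 54.765 = 0.2712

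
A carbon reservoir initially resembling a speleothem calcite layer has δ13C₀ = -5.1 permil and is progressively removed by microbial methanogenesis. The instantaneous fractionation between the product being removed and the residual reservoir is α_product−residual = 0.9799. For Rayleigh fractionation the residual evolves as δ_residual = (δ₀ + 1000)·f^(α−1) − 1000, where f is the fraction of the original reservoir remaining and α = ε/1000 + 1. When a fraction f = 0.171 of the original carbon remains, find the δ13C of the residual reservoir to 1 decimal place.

30.9 permil

Rayleigh residual: δ_res = (δ₀ + 1000)·f^(α−1) − 1000
α − 1 = -0.02010
f^(α−1) = 0.171^(-0.02010) = 1.036136
δ_res = (-5.1 + 1000) × 1.036136 − 1000 = 1030.852 − 1000 = 30.85 permil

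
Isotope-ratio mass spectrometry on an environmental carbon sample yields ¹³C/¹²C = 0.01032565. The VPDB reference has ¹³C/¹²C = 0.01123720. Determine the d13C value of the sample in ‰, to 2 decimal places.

d13C = (R_sample / R_standard − 1) × 1000
R_sample / R_standard = 0.01032565 / 0.01123720 = 0.918881
d13C = (0.918881 − 1) × 1000 = -81.119‰

-81.12‰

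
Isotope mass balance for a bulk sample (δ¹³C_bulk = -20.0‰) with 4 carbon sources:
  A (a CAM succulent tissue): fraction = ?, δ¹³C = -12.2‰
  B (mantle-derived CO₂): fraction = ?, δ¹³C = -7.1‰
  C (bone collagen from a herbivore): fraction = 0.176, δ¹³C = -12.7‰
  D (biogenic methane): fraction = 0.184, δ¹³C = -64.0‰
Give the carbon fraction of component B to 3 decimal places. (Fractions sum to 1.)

Let f_B and f_A be the unknown fractions; fractions sum to 1 so f_B + f_A = 0.640.
Mass balance: Σ fᵢ·δᵢ = δ_bulk ⇒ f_B·(-7.1) + f_A·(-12.2) = -20.0 − (-14.011) = -5.989
Substitute f_A = 0.640 − f_B:
f_B·(-7.1 − -12.2) = -5.989 − 0.640×(-12.2) = 1.819
f_B = 1.819 / 5.1 = 0.3567

0.357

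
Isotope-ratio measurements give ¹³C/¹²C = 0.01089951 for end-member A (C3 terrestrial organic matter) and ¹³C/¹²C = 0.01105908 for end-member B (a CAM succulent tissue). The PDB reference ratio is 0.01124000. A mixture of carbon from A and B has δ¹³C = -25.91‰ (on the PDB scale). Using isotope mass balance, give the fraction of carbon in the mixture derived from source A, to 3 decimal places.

δ_A = (0.01089951/0.01124000 − 1)×1000 = (0.969707 − 1)×1000 = -30.293‰
δ_B = (0.01105908/0.01124000 − 1)×1000 = (0.983904 − 1)×1000 = -16.096‰
f_A = (δ_mix − δ_B)/(δ_A − δ_B) = (-25.91 − (-16.096))/(-30.293 − (-16.096))
f_A = -9.814 / -14.197 = 0.6913

0.691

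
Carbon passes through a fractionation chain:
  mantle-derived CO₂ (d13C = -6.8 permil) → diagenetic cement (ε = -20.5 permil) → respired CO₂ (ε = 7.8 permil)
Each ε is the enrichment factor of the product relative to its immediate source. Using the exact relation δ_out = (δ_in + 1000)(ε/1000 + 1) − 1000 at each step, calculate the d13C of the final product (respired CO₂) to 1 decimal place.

-19.6 permil

step 1: δ = (-6.80 + 1000)·(-20.5/1000 + 1) − 1000 = -27.16 permil
step 2: δ = (-27.16 + 1000)·(7.8/1000 + 1) − 1000 = -19.57 permil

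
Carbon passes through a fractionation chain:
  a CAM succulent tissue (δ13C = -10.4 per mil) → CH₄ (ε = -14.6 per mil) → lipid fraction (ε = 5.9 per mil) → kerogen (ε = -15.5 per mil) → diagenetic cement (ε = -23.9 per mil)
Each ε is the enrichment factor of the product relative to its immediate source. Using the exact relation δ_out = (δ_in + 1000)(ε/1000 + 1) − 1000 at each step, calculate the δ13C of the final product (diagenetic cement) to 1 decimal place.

step 1: δ = (-10.40 + 1000)·(-14.6/1000 + 1) − 1000 = -24.85 per mil
step 2: δ = (-24.85 + 1000)·(5.9/1000 + 1) − 1000 = -19.09 per mil
step 3: δ = (-19.09 + 1000)·(-15.5/1000 + 1) − 1000 = -34.30 per mil
step 4: δ = (-34.30 + 1000)·(-23.9/1000 + 1) − 1000 = -57.38 per mil

-57.4 per mil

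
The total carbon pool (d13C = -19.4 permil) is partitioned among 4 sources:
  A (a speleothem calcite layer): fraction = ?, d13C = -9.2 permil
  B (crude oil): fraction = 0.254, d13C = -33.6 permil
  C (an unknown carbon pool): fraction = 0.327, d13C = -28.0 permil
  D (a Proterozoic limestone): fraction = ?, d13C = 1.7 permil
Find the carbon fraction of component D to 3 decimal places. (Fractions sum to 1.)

0.197

Let f_D and f_A be the unknown fractions; fractions sum to 1 so f_D + f_A = 0.419.
Mass balance: Σ fᵢ·δᵢ = δ_bulk ⇒ f_D·(1.7) + f_A·(-9.2) = -19.4 − (-17.690) = -1.710
Substitute f_A = 0.419 − f_D:
f_D·(1.7 − -9.2) = -1.710 − 0.419×(-9.2) = 2.145
f_D = 2.145 / 10.9 = 0.1968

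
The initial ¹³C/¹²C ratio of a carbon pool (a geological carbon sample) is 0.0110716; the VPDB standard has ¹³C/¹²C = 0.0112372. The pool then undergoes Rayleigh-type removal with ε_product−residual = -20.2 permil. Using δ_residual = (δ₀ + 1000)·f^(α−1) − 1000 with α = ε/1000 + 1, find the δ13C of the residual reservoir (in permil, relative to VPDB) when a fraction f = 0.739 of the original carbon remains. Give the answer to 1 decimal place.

δ₀ = (0.0110716/0.0112372 − 1)×1000 = (0.985263 − 1)×1000 = -14.737 permil
α − 1 = ε/1000 = -0.0202
f^(α−1) = 0.739^(-0.0202) = 1.006128
δ_res = (-14.737 + 1000) × 1.006128 − 1000 = 991.301 − 1000 = -8.70 permil

-8.7 permil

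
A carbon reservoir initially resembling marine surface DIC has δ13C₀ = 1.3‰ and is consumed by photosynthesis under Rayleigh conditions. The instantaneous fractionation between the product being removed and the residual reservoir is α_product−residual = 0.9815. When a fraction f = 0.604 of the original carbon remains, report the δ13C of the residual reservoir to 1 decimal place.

10.7‰

Rayleigh residual: δ_res = (δ₀ + 1000)·f^(α−1) − 1000
α − 1 = -0.01850
f^(α−1) = 0.604^(-0.01850) = 1.009371
δ_res = (1.3 + 1000) × 1.009371 − 1000 = 1010.683 − 1000 = 10.68‰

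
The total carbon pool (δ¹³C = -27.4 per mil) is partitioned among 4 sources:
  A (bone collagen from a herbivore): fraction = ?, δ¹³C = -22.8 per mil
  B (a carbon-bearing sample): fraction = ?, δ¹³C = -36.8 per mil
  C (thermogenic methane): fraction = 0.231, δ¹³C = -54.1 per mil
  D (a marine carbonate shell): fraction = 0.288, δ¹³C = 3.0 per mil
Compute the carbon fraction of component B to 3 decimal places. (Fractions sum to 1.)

Let f_B and f_A be the unknown fractions; fractions sum to 1 so f_B + f_A = 0.481.
Mass balance: Σ fᵢ·δᵢ = δ_bulk ⇒ f_B·(-36.8) + f_A·(-22.8) = -27.4 − (-11.633) = -15.767
Substitute f_A = 0.481 − f_B:
f_B·(-36.8 − -22.8) = -15.767 − 0.481×(-22.8) = -4.800
f_B = -4.800 / -14.0 = 0.3429

0.343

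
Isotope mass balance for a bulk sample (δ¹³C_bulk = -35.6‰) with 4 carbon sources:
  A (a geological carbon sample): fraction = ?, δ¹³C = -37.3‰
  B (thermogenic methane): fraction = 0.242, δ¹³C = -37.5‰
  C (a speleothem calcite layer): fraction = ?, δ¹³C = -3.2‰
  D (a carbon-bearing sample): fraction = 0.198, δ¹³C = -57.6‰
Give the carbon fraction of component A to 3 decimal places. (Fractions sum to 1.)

0.391

Let f_A and f_C be the unknown fractions; fractions sum to 1 so f_A + f_C = 0.560.
Mass balance: Σ fᵢ·δᵢ = δ_bulk ⇒ f_A·(-37.3) + f_C·(-3.2) = -35.6 − (-20.480) = -15.120
Substitute f_C = 0.560 − f_A:
f_A·(-37.3 − -3.2) = -15.120 − 0.560×(-3.2) = -13.328
f_A = -13.328 / -34.1 = 0.3909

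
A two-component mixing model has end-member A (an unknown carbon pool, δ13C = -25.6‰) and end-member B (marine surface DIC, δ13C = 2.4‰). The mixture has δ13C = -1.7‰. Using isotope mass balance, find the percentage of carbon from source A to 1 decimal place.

14.6%

δ_mix = f_A·δ_A + (1 − f_A)·δ_B  ⇒  f_A = (δ_mix − δ_B)/(δ_A − δ_B)
f_A = (-1.7 − (2.4)) / (-25.6 − (2.4))
f_A = -4.1 / -28.0 = 0.1464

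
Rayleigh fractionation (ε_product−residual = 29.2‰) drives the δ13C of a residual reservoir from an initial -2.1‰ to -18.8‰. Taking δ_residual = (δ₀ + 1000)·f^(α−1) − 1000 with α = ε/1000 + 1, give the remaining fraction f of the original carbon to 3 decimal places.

0.561

α − 1 = ε/1000 = 0.0292
(δ_res + 1000)/(δ₀ + 1000) = (-18.8 + 1000)/(-2.1 + 1000) = 981.2/997.9 = 0.983265
f = 0.983265^(1/0.0292) = exp(ln(0.983265)/0.0292) = exp(-0.01688/0.0292)
f = exp(-0.5780) = 0.5610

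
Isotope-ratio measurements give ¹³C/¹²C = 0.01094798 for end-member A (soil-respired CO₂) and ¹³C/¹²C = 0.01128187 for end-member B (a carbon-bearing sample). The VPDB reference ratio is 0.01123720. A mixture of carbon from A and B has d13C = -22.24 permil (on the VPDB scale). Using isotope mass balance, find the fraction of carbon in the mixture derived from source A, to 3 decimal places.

δ_A = (0.01094798/0.01123720 − 1)×1000 = (0.974262 − 1)×1000 = -25.738 permil
δ_B = (0.01128187/0.01123720 − 1)×1000 = (1.003975 − 1)×1000 = 3.975 permil
f_A = (δ_mix − δ_B)/(δ_A − δ_B) = (-22.24 − (3.975))/(-25.738 − (3.975))
f_A = -26.215 / -29.713 = 0.8823

0.882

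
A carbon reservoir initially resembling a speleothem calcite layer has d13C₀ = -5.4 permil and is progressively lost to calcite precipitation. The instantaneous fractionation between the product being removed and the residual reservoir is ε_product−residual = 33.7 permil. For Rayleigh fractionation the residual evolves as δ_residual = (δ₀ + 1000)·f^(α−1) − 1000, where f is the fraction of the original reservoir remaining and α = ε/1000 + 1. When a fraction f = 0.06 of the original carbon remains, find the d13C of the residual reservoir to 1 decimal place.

Rayleigh residual: δ_res = (δ₀ + 1000)·f^(α−1) − 1000
α = ε/1000 + 1 = 1.03370, so α − 1 = 0.03370
f^(α−1) = 0.06^(0.03370) = 0.909544
δ_res = (-5.4 + 1000) × 0.909544 − 1000 = 904.632 − 1000 = -95.37 permil

-95.4 permil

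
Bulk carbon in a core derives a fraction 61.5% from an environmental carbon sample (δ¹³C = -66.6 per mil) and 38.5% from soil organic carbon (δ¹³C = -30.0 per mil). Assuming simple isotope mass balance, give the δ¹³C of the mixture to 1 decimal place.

-52.5 per mil

δ_mix = f_A·δ_A + f_B·δ_B
δ_mix = 0.615 × (-66.6) + 0.385 × (-30.0)
δ_mix = -40.96 + -11.55 = -52.51 per mil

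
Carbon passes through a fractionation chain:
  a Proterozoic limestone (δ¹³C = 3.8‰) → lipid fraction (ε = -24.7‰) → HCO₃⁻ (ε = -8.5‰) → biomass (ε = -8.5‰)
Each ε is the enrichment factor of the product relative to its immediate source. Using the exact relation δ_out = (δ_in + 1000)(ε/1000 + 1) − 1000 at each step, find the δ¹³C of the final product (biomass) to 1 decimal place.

-37.6‰

step 1: δ = (3.80 + 1000)·(-24.7/1000 + 1) − 1000 = -20.99‰
step 2: δ = (-20.99 + 1000)·(-8.5/1000 + 1) − 1000 = -29.32‰
step 3: δ = (-29.32 + 1000)·(-8.5/1000 + 1) − 1000 = -37.57‰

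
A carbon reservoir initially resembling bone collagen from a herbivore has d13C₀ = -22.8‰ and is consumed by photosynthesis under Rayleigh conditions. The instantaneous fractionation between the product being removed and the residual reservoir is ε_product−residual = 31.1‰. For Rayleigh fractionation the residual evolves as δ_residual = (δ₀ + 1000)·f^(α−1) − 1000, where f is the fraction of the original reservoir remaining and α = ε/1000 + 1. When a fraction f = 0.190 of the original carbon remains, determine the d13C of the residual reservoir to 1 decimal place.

-72.0‰

Rayleigh residual: δ_res = (δ₀ + 1000)·f^(α−1) − 1000
α = ε/1000 + 1 = 1.03110, so α − 1 = 0.03110
f^(α−1) = 0.190^(0.03110) = 0.949662
δ_res = (-22.8 + 1000) × 0.949662 − 1000 = 928.010 − 1000 = -71.99‰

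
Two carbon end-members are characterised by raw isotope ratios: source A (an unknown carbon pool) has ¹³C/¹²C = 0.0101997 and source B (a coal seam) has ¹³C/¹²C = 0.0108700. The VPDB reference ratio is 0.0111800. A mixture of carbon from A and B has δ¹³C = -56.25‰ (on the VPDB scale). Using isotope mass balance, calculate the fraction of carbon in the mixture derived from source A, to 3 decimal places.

δ_A = (0.0101997/0.0111800 − 1)×1000 = (0.912317 − 1)×1000 = -87.683‰
δ_B = (0.0108700/0.0111800 − 1)×1000 = (0.972272 − 1)×1000 = -27.728‰
f_A = (δ_mix − δ_B)/(δ_A − δ_B) = (-56.25 − (-27.728))/(-87.683 − (-27.728))
f_A = -28.522 / -59.955 = 0.4757

0.476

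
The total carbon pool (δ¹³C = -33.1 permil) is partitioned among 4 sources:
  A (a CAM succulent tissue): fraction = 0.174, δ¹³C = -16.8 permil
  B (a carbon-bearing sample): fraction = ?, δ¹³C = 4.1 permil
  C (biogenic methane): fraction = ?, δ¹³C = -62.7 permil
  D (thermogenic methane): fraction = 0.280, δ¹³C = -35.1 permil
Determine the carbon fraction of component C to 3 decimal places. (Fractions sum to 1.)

Let f_C and f_B be the unknown fractions; fractions sum to 1 so f_C + f_B = 0.546.
Mass balance: Σ fᵢ·δᵢ = δ_bulk ⇒ f_C·(-62.7) + f_B·(4.1) = -33.1 − (-12.751) = -20.349
Substitute f_B = 0.546 − f_C:
f_C·(-62.7 − 4.1) = -20.349 − 0.546×(4.1) = -22.587
f_C = -22.587 / -66.8 = 0.3381

0.338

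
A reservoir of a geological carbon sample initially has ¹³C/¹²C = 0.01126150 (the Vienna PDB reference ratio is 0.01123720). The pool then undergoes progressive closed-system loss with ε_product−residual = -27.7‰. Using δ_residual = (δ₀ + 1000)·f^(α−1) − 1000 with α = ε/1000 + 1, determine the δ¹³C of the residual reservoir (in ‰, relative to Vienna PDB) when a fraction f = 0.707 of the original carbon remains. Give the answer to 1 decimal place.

δ₀ = (0.01126150/0.01123720 − 1)×1000 = (1.002162 − 1)×1000 = 2.162‰
α − 1 = ε/1000 = -0.0277
f^(α−1) = 0.707^(-0.0277) = 1.009651
δ_res = (2.162 + 1000) × 1.009651 − 1000 = 1011.834 − 1000 = 11.83‰

11.8‰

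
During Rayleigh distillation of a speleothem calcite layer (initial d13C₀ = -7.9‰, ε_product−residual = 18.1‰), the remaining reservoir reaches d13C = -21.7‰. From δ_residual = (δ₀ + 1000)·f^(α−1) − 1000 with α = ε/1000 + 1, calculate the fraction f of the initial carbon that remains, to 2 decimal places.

0.46

α − 1 = ε/1000 = 0.0181
(δ_res + 1000)/(δ₀ + 1000) = (-21.7 + 1000)/(-7.9 + 1000) = 978.3/992.1 = 0.986090
f = 0.986090^(1/0.0181) = exp(ln(0.986090)/0.0181) = exp(-0.01401/0.0181)
f = exp(-0.7739) = 0.4612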